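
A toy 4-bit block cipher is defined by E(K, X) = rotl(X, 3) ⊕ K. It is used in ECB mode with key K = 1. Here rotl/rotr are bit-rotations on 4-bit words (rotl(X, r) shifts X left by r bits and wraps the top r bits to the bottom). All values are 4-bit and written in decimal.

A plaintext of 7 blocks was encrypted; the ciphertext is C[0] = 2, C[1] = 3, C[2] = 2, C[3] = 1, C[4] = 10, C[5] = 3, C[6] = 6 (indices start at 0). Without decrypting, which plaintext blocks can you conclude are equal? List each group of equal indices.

P[0] = P[2]; P[1] = P[5]

ECB encrypts each block independently with the same key, so equal ciphertext blocks imply equal plaintext blocks.
C[0] = C[2] = 2, so P[0] = P[2].
C[1] = C[5] = 3, so P[1] = P[5].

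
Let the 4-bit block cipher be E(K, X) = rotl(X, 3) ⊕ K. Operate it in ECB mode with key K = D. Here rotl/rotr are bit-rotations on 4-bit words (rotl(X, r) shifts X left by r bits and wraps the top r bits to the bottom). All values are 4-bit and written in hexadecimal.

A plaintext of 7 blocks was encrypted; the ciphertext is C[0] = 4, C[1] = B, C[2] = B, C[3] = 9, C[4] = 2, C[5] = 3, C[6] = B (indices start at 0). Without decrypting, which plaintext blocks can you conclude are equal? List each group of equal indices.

P[1] = P[2] = P[6]

ECB encrypts each block independently with the same key, so equal ciphertext blocks imply equal plaintext blocks.
C[1] = C[2] = C[6] = B, so P[1] = P[2] = P[6].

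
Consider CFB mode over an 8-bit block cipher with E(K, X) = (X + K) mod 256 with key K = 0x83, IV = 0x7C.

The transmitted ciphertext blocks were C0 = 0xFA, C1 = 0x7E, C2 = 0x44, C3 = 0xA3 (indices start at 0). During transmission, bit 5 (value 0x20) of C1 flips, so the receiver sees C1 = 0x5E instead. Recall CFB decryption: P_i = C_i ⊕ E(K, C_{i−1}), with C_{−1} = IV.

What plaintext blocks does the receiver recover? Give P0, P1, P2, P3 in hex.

P0 = 0x05, P1 = 0x23, P2 = 0xA5, P3 = 0x64

Only C1 changed, to 0x5E. In CFB, a change in C_i flips the same bit in P_i and garbles P_{i+1}. Decrypting the received ciphertext:
P0: E(K, 0x7C) = 0xFF; 0xFA ⊕ 0xFF = 0x05.
P1: E(K, 0xFA) = 0x7D; 0x5E ⊕ 0x7D = 0x23.
P2: E(K, 0x5E) = 0xE1; 0x44 ⊕ 0xE1 = 0xA5.
P3: E(K, 0x44) = 0xC7; 0xA3 ⊕ 0xC7 = 0x64.
Blocks that differ from the original plaintext: P1, P2.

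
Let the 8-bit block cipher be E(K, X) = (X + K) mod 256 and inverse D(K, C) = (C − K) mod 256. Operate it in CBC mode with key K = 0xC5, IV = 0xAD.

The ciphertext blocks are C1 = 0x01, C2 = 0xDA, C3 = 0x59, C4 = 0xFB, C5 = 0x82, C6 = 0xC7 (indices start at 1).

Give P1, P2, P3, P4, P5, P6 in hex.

P1 = 0x91, P2 = 0x14, P3 = 0x4E, P4 = 0x6F, P5 = 0x46, P6 = 0x80

CBC decryption: P_i = D(K, C_i) ⊕ C_{i−1}, with C_{0} = IV.
P1: D(K, 0x01) = 0x3C; 0x3C ⊕ 0xAD = 0x91.
P2: D(K, 0xDA) = 0x15; 0x15 ⊕ 0x01 = 0x14.
P3: D(K, 0x59) = 0x94; 0x94 ⊕ 0xDA = 0x4E.
P4: D(K, 0xFB) = 0x36; 0x36 ⊕ 0x59 = 0x6F.
P5: D(K, 0x82) = 0xBD; 0xBD ⊕ 0xFB = 0x46.
P6: D(K, 0xC7) = 0x02; 0x02 ⊕ 0x82 = 0x80.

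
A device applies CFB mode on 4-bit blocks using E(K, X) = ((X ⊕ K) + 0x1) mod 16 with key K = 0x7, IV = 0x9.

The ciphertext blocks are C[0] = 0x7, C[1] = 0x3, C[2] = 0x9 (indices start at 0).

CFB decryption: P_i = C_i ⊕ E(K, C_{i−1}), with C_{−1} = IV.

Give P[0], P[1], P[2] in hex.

P[0] = 0x8, P[1] = 0x2, P[2] = 0xC

P[0]: E(K, 0x9) = 0xF; 0x7 ⊕ 0xF = 0x8.
P[1]: E(K, 0x7) = 0x1; 0x3 ⊕ 0x1 = 0x2.
P[2]: E(K, 0x3) = 0x5; 0x9 ⊕ 0x5 = 0xC.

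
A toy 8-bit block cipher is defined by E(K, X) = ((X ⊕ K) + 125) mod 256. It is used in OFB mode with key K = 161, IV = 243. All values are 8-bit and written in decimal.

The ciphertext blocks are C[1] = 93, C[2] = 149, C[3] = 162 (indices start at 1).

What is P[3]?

P[3] = 101

OFB decryption: S_i = E(K, S_{i−1}) with S_{0} = IV; P_i = C_i ⊕ S_i.
P[1]: S = E(K, 243) = 207; 93 ⊕ 207 = 146.
P[2]: S = E(K, 207) = 235; 149 ⊕ 235 = 126.
P[3]: S = E(K, 235) = 199; 162 ⊕ 199 = 101.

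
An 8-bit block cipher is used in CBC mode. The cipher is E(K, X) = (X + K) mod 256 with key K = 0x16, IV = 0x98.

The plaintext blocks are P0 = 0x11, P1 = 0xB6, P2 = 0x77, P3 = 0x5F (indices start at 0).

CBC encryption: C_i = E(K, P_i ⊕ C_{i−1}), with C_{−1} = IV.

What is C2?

C0: P0 ⊕ 0x98 = 0x89; E(K, 0x89) = 0x9F.
C1: P1 ⊕ 0x9F = 0x29; E(K, 0x29) = 0x3F.
C2: P2 ⊕ 0x3F = 0x48; E(K, 0x48) = 0x5E.

C2 = 0x5E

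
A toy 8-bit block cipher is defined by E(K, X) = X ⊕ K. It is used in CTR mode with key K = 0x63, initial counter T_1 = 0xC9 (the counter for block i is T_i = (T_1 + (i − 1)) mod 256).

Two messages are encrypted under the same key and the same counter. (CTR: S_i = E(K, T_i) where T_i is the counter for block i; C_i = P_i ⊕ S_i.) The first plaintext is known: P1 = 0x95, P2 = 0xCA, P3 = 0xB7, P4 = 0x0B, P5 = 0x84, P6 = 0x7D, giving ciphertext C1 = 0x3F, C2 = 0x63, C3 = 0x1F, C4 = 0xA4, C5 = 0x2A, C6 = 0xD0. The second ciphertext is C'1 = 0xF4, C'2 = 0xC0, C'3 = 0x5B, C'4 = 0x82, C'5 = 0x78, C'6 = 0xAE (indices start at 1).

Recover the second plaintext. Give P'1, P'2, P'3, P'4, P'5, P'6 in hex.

In CTR with a reused counter, both messages share the same keystream S_i, so C_i ⊕ C'_i = P_i ⊕ P'_i and thus P'_i = P_i ⊕ C_i ⊕ C'_i.
P'1: 0x95 ⊕ 0x3F ⊕ 0xF4 = 0x5E.
P'2: 0xCA ⊕ 0x63 ⊕ 0xC0 = 0x69.
P'3: 0xB7 ⊕ 0x1F ⊕ 0x5B = 0xF3.
P'4: 0x0B ⊕ 0xA4 ⊕ 0x82 = 0x2D.
P'5: 0x84 ⊕ 0x2A ⊕ 0x78 = 0xD6.
P'6: 0x7D ⊕ 0xD0 ⊕ 0xAE = 0x03.

P'1 = 0x5E, P'2 = 0x69, P'3 = 0xF3, P'4 = 0x2D, P'5 = 0xD6, P'6 = 0x03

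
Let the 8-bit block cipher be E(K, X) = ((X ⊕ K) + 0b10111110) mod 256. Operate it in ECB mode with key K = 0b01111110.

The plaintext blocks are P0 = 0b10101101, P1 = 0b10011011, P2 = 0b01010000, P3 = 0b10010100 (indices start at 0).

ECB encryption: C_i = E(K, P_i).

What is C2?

C2: E(K, 0b01010000) = 0b11101100.

C2 = 0b11101100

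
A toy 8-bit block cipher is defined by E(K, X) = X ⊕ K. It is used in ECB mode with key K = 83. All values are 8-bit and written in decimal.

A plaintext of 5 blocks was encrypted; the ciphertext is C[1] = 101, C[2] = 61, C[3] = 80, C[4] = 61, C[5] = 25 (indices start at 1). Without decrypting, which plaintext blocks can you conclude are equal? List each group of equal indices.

ECB encrypts each block independently with the same key, so equal ciphertext blocks imply equal plaintext blocks.
C[2] = C[4] = 61, so P[2] = P[4].

P[2] = P[4]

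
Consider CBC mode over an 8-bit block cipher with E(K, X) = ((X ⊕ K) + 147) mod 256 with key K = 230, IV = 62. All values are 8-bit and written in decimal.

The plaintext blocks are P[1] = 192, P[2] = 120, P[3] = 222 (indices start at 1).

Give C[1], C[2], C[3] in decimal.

CBC encryption: C_i = E(K, P_i ⊕ C_{i−1}), with C_{0} = IV.
C[1]: P[1] ⊕ 62 = 254; E(K, 254) = 171.
C[2]: P[2] ⊕ 171 = 211; E(K, 211) = 200.
C[3]: P[3] ⊕ 200 = 22; E(K, 22) = 131.

C[1] = 171, C[2] = 200, C[3] = 131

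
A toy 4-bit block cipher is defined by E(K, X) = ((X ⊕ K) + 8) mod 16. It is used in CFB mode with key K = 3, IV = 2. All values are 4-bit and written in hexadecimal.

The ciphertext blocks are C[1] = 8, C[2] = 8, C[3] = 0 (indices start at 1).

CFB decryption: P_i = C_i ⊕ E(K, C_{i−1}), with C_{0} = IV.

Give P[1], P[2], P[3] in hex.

P[1]: E(K, 2) = 9; 8 ⊕ 9 = 1.
P[2]: E(K, 8) = 3; 8 ⊕ 3 = B.
P[3]: E(K, 8) = 3; 0 ⊕ 3 = 3.

P[1] = 1, P[2] = B, P[3] = 3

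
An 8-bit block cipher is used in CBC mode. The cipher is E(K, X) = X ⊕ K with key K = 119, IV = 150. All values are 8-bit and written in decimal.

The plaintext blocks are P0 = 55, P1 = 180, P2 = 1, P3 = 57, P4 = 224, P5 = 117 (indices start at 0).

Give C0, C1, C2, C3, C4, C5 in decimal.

C0 = 214, C1 = 21, C2 = 99, C3 = 45, C4 = 186, C5 = 184

CBC encryption: C_i = E(K, P_i ⊕ C_{i−1}), with C_{−1} = IV.
C0: P0 ⊕ 150 = 161; E(K, 161) = 214.
C1: P1 ⊕ 214 = 98; E(K, 98) = 21.
C2: P2 ⊕ 21 = 20; E(K, 20) = 99.
C3: P3 ⊕ 99 = 90; E(K, 90) = 45.
C4: P4 ⊕ 45 = 205; E(K, 205) = 186.
C5: P5 ⊕ 186 = 207; E(K, 207) = 184.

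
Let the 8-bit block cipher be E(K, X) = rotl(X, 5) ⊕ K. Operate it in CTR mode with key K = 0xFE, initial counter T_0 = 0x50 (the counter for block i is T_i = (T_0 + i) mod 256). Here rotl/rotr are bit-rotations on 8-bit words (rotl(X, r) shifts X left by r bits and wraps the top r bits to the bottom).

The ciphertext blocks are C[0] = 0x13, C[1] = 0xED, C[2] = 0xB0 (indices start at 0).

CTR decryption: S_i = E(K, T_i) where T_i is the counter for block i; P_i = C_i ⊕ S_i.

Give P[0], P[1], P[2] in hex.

P[0] = 0xE7, P[1] = 0x39, P[2] = 0x04

P[0]: T = 0x50, S = E(K, T) = 0xF4; 0x13 ⊕ 0xF4 = 0xE7.
P[1]: T = 0x51, S = E(K, T) = 0xD4; 0xED ⊕ 0xD4 = 0x39.
P[2]: T = 0x52, S = E(K, T) = 0xB4; 0xB0 ⊕ 0xB4 = 0x04.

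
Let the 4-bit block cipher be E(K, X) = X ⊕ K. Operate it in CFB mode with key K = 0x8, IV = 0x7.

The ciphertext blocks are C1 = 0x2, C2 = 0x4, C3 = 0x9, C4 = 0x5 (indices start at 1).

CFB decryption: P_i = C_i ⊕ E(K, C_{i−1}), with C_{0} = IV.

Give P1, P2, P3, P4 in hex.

P1 = 0xD, P2 = 0xE, P3 = 0x5, P4 = 0x4

P1: E(K, 0x7) = 0xF; 0x2 ⊕ 0xF = 0xD.
P2: E(K, 0x2) = 0xA; 0x4 ⊕ 0xA = 0xE.
P3: E(K, 0x4) = 0xC; 0x9 ⊕ 0xC = 0x5.
P4: E(K, 0x9) = 0x1; 0x5 ⊕ 0x1 = 0x4.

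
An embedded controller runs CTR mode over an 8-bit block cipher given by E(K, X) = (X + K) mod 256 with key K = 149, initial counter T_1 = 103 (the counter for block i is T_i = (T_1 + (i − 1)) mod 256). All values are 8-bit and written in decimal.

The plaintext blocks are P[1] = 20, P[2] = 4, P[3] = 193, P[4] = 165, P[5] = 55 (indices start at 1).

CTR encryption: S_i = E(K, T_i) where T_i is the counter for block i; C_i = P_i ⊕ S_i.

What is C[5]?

C[1]: T = 103, S = E(K, T) = 252; 20 ⊕ 252 = 232.
C[2]: T = 104, S = E(K, T) = 253; 4 ⊕ 253 = 249.
C[3]: T = 105, S = E(K, T) = 254; 193 ⊕ 254 = 63.
C[4]: T = 106, S = E(K, T) = 255; 165 ⊕ 255 = 90.
C[5]: T = 107, S = E(K, T) = 0; 55 ⊕ 0 = 55.

C[5] = 55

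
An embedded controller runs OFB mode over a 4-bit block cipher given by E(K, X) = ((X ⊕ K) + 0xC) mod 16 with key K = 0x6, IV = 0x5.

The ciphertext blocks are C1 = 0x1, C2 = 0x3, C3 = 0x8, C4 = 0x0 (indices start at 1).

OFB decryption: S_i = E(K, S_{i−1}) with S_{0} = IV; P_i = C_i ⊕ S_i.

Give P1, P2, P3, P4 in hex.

P1 = 0xE, P2 = 0x6, P3 = 0x7, P4 = 0x5

P1: S = E(K, 0x5) = 0xF; 0x1 ⊕ 0xF = 0xE.
P2: S = E(K, 0xF) = 0x5; 0x3 ⊕ 0x5 = 0x6.
P3: S = E(K, 0x5) = 0xF; 0x8 ⊕ 0xF = 0x7.
P4: S = E(K, 0xF) = 0x5; 0x0 ⊕ 0x5 = 0x5.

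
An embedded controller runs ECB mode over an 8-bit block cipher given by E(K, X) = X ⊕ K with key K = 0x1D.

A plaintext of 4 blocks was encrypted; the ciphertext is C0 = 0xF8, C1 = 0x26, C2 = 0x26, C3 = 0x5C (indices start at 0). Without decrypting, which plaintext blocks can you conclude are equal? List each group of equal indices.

P1 = P2

ECB encrypts each block independently with the same key, so equal ciphertext blocks imply equal plaintext blocks.
C1 = C2 = 0x26, so P1 = P2.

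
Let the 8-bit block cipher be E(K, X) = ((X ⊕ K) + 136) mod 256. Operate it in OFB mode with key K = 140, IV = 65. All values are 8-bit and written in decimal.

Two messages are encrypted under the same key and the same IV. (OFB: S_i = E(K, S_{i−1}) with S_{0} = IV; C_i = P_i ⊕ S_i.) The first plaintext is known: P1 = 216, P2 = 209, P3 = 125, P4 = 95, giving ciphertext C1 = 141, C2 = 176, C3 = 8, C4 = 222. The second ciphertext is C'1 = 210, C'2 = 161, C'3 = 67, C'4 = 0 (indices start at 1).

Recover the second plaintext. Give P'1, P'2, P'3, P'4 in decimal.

P'1 = 135, P'2 = 192, P'3 = 54, P'4 = 129

In OFB with a reused IV, both messages share the same keystream S_i, so C_i ⊕ C'_i = P_i ⊕ P'_i and thus P'_i = P_i ⊕ C_i ⊕ C'_i.
P'1: 216 ⊕ 141 ⊕ 210 = 135.
P'2: 209 ⊕ 176 ⊕ 161 = 192.
P'3: 125 ⊕ 8 ⊕ 67 = 54.
P'4: 95 ⊕ 222 ⊕ 0 = 129.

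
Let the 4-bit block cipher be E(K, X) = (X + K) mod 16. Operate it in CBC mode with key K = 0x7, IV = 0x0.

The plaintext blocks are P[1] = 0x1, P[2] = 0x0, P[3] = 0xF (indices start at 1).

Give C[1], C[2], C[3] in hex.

CBC encryption: C_i = E(K, P_i ⊕ C_{i−1}), with C_{0} = IV.
C[1]: P[1] ⊕ 0x0 = 0x1; E(K, 0x1) = 0x8.
C[2]: P[2] ⊕ 0x8 = 0x8; E(K, 0x8) = 0xF.
C[3]: P[3] ⊕ 0xF = 0x0; E(K, 0x0) = 0x7.

C[1] = 0x8, C[2] = 0xF, C[3] = 0x7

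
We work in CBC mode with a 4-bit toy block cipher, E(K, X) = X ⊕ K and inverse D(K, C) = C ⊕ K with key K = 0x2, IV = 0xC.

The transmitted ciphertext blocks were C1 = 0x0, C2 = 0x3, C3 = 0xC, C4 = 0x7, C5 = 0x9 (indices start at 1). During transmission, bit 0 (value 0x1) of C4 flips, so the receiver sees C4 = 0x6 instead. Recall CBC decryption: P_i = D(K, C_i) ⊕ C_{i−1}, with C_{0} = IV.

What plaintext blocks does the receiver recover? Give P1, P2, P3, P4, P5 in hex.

P1 = 0xE, P2 = 0x1, P3 = 0xD, P4 = 0x8, P5 = 0xD

Only C4 changed, to 0x6. In CBC, a change in C_i garbles P_i and flips the same bit in P_{i+1}. Decrypting the received ciphertext:
P1: D(K, 0x0) = 0x2; 0x2 ⊕ 0xC = 0xE.
P2: D(K, 0x3) = 0x1; 0x1 ⊕ 0x0 = 0x1.
P3: D(K, 0xC) = 0xE; 0xE ⊕ 0x3 = 0xD.
P4: D(K, 0x6) = 0x4; 0x4 ⊕ 0xC = 0x8.
P5: D(K, 0x9) = 0xB; 0xB ⊕ 0x6 = 0xD.
Blocks that differ from the original plaintext: P4, P5.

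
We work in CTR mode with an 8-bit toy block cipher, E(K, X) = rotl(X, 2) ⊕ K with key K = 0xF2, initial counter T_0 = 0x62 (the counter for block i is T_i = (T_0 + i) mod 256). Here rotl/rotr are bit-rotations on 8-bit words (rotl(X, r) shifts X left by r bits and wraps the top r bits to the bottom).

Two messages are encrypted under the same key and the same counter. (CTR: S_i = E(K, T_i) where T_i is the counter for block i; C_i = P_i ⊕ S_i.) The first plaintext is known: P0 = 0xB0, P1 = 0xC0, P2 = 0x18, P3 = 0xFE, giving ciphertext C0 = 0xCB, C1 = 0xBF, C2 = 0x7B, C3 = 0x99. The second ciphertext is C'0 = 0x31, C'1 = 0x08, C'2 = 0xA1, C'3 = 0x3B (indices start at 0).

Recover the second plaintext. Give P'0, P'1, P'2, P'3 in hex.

P'0 = 0x4A, P'1 = 0x77, P'2 = 0xC2, P'3 = 0x5C

In CTR with a reused counter, both messages share the same keystream S_i, so C_i ⊕ C'_i = P_i ⊕ P'_i and thus P'_i = P_i ⊕ C_i ⊕ C'_i.
P'0: 0xB0 ⊕ 0xCB ⊕ 0x31 = 0x4A.
P'1: 0xC0 ⊕ 0xBF ⊕ 0x08 = 0x77.
P'2: 0x18 ⊕ 0x7B ⊕ 0xA1 = 0xC2.
P'3: 0xFE ⊕ 0x99 ⊕ 0x3B = 0x5C.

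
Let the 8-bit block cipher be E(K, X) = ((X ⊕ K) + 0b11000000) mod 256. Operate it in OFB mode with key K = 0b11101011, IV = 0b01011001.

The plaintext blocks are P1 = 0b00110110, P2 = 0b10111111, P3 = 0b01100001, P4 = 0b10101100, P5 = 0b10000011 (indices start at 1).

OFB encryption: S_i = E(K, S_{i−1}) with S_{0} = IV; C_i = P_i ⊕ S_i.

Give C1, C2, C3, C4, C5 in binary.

C1 = 0b01000100, C2 = 0b11100110, C3 = 0b00010011, C4 = 0b11110101, C5 = 0b11110001

C1: S = E(K, 0b01011001) = 0b01110010; 0b00110110 ⊕ 0b01110010 = 0b01000100.
C2: S = E(K, 0b01110010) = 0b01011001; 0b10111111 ⊕ 0b01011001 = 0b11100110.
C3: S = E(K, 0b01011001) = 0b01110010; 0b01100001 ⊕ 0b01110010 = 0b00010011.
C4: S = E(K, 0b01110010) = 0b01011001; 0b10101100 ⊕ 0b01011001 = 0b11110101.
C5: S = E(K, 0b01011001) = 0b01110010; 0b10000011 ⊕ 0b01110010 = 0b11110001.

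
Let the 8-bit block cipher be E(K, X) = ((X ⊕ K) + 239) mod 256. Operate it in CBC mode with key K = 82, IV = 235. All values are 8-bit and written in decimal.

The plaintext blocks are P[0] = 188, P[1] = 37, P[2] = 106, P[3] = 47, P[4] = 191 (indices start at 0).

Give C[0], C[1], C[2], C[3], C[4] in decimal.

C[0] = 244, C[1] = 114, C[2] = 57, C[3] = 51, C[4] = 205

CBC encryption: C_i = E(K, P_i ⊕ C_{i−1}), with C_{−1} = IV.
C[0]: P[0] ⊕ 235 = 87; E(K, 87) = 244.
C[1]: P[1] ⊕ 244 = 209; E(K, 209) = 114.
C[2]: P[2] ⊕ 114 = 24; E(K, 24) = 57.
C[3]: P[3] ⊕ 57 = 22; E(K, 22) = 51.
C[4]: P[4] ⊕ 51 = 140; E(K, 140) = 205.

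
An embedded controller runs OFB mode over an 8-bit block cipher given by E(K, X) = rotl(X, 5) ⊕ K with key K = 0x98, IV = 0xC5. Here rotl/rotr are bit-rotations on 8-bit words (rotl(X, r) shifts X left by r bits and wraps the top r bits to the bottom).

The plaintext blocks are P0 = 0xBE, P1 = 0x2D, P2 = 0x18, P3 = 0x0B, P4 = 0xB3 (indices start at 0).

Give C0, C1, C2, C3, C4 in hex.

OFB encryption: S_i = E(K, S_{i−1}) with S_{−1} = IV; C_i = P_i ⊕ S_i.
C0: S = E(K, 0xC5) = 0x20; 0xBE ⊕ 0x20 = 0x9E.
C1: S = E(K, 0x20) = 0x9C; 0x2D ⊕ 0x9C = 0xB1.
C2: S = E(K, 0x9C) = 0x0B; 0x18 ⊕ 0x0B = 0x13.
C3: S = E(K, 0x0B) = 0xF9; 0x0B ⊕ 0xF9 = 0xF2.
C4: S = E(K, 0xF9) = 0xA7; 0xB3 ⊕ 0xA7 = 0x14.

C0 = 0x9E, C1 = 0xB1, C2 = 0x13, C3 = 0xF2, C4 = 0x14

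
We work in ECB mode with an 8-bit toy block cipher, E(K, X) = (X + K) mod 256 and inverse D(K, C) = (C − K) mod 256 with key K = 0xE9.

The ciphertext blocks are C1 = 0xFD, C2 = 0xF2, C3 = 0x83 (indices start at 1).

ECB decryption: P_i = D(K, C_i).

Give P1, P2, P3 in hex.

P1 = 0x14, P2 = 0x09, P3 = 0x9A

P1: D(K, 0xFD) = 0x14.
P2: D(K, 0xF2) = 0x09.
P3: D(K, 0x83) = 0x9A.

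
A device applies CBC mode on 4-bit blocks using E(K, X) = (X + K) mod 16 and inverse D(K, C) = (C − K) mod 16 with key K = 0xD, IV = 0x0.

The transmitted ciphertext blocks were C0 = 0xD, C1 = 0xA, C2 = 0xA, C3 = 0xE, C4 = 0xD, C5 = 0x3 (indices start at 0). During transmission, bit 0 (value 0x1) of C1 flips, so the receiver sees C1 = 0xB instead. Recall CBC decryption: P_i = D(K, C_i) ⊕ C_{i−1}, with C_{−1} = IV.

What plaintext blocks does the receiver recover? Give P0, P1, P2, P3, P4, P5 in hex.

P0 = 0x0, P1 = 0x3, P2 = 0x6, P3 = 0xB, P4 = 0xE, P5 = 0xB

Only C1 changed, to 0xB. In CBC, a change in C_i garbles P_i and flips the same bit in P_{i+1}. Decrypting the received ciphertext:
P0: D(K, 0xD) = 0x0; 0x0 ⊕ 0x0 = 0x0.
P1: D(K, 0xB) = 0xE; 0xE ⊕ 0xD = 0x3.
P2: D(K, 0xA) = 0xD; 0xD ⊕ 0xB = 0x6.
P3: D(K, 0xE) = 0x1; 0x1 ⊕ 0xA = 0xB.
P4: D(K, 0xD) = 0x0; 0x0 ⊕ 0xE = 0xE.
P5: D(K, 0x3) = 0x6; 0x6 ⊕ 0xD = 0xB.
Blocks that differ from the original plaintext: P1, P2.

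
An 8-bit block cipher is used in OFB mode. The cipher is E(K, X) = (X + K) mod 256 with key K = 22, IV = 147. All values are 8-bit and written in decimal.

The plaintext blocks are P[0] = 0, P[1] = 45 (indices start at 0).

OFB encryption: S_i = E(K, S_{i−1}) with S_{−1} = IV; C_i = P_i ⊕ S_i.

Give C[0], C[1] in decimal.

C[0] = 169, C[1] = 146

C[0]: S = E(K, 147) = 169; 0 ⊕ 169 = 169.
C[1]: S = E(K, 169) = 191; 45 ⊕ 191 = 146.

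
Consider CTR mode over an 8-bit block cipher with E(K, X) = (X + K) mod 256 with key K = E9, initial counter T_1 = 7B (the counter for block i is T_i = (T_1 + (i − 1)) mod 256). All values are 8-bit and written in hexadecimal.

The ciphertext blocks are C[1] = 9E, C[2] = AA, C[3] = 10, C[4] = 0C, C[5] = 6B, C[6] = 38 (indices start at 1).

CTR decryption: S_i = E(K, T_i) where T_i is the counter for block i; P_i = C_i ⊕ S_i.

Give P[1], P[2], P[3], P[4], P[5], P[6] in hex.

P[1] = FA, P[2] = CF, P[3] = 76, P[4] = 6B, P[5] = 03, P[6] = 51

P[1]: T = 7B, S = E(K, T) = 64; 9E ⊕ 64 = FA.
P[2]: T = 7C, S = E(K, T) = 65; AA ⊕ 65 = CF.
P[3]: T = 7D, S = E(K, T) = 66; 10 ⊕ 66 = 76.
P[4]: T = 7E, S = E(K, T) = 67; 0C ⊕ 67 = 6B.
P[5]: T = 7F, S = E(K, T) = 68; 6B ⊕ 68 = 03.
P[6]: T = 80, S = E(K, T) = 69; 38 ⊕ 69 = 51.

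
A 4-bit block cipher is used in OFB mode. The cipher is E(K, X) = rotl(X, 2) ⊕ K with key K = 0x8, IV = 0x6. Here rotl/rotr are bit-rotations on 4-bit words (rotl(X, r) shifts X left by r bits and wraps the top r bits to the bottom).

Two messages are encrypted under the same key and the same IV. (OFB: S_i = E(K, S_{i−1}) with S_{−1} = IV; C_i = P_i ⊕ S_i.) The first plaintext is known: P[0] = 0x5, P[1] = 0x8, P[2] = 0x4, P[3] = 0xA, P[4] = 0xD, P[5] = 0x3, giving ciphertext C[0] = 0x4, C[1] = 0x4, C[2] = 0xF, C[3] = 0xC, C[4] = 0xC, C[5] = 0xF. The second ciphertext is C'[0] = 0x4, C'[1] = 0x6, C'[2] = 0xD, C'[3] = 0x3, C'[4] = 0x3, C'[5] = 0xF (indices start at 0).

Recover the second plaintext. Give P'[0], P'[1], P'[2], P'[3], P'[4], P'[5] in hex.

In OFB with a reused IV, both messages share the same keystream S_i, so C_i ⊕ C'_i = P_i ⊕ P'_i and thus P'_i = P_i ⊕ C_i ⊕ C'_i.
P'[0]: 0x5 ⊕ 0x4 ⊕ 0x4 = 0x5.
P'[1]: 0x8 ⊕ 0x4 ⊕ 0x6 = 0xA.
P'[2]: 0x4 ⊕ 0xF ⊕ 0xD = 0x6.
P'[3]: 0xA ⊕ 0xC ⊕ 0x3 = 0x5.
P'[4]: 0xD ⊕ 0xC ⊕ 0x3 = 0x2.
P'[5]: 0x3 ⊕ 0xF ⊕ 0xF = 0x3.

P'[0] = 0x5, P'[1] = 0xA, P'[2] = 0x6, P'[3] = 0x5, P'[4] = 0x2, P'[5] = 0x3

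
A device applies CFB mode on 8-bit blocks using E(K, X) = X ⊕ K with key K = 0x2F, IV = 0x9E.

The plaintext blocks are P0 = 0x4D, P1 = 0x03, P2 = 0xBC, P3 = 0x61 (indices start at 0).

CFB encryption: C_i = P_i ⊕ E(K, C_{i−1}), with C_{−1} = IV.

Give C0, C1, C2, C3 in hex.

C0: E(K, 0x9E) = 0xB1; 0x4D ⊕ 0xB1 = 0xFC.
C1: E(K, 0xFC) = 0xD3; 0x03 ⊕ 0xD3 = 0xD0.
C2: E(K, 0xD0) = 0xFF; 0xBC ⊕ 0xFF = 0x43.
C3: E(K, 0x43) = 0x6C; 0x61 ⊕ 0x6C = 0x0D.

C0 = 0xFC, C1 = 0xD0, C2 = 0x43, C3 = 0x0D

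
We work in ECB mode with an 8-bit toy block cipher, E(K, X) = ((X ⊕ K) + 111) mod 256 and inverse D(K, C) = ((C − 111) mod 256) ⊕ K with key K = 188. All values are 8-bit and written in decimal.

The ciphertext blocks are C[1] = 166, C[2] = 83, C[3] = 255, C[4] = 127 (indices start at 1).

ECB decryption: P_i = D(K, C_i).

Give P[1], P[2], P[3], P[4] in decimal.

P[1]: D(K, 166) = 139.
P[2]: D(K, 83) = 88.
P[3]: D(K, 255) = 44.
P[4]: D(K, 127) = 172.

P[1] = 139, P[2] = 88, P[3] = 44, P[4] = 172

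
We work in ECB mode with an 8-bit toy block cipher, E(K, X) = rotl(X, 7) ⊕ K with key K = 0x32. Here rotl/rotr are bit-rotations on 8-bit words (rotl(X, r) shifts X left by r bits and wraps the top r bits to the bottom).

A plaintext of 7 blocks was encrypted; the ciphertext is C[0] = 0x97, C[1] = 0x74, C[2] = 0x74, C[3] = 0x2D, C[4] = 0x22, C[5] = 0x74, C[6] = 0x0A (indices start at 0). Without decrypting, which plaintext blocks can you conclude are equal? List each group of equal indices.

ECB encrypts each block independently with the same key, so equal ciphertext blocks imply equal plaintext blocks.
C[1] = C[2] = C[5] = 0x74, so P[1] = P[2] = P[5].

P[1] = P[2] = P[5]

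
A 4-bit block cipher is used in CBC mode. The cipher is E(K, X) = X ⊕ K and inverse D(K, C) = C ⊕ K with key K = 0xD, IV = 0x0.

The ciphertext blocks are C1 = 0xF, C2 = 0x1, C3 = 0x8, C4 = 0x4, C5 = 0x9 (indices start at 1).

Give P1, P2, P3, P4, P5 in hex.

P1 = 0x2, P2 = 0x3, P3 = 0x4, P4 = 0x1, P5 = 0x0

CBC decryption: P_i = D(K, C_i) ⊕ C_{i−1}, with C_{0} = IV.
P1: D(K, 0xF) = 0x2; 0x2 ⊕ 0x0 = 0x2.
P2: D(K, 0x1) = 0xC; 0xC ⊕ 0xF = 0x3.
P3: D(K, 0x8) = 0x5; 0x5 ⊕ 0x1 = 0x4.
P4: D(K, 0x4) = 0x9; 0x9 ⊕ 0x8 = 0x1.
P5: D(K, 0x9) = 0x4; 0x4 ⊕ 0x4 = 0x0.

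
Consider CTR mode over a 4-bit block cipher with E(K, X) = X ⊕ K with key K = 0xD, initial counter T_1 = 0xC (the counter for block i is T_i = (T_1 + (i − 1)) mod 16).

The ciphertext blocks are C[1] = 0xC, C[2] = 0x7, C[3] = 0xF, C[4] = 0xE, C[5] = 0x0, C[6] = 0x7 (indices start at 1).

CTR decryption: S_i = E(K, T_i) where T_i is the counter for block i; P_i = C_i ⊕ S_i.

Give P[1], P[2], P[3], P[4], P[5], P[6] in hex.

P[1] = 0xD, P[2] = 0x7, P[3] = 0xC, P[4] = 0xC, P[5] = 0xD, P[6] = 0xB

P[1]: T = 0xC, S = E(K, T) = 0x1; 0xC ⊕ 0x1 = 0xD.
P[2]: T = 0xD, S = E(K, T) = 0x0; 0x7 ⊕ 0x0 = 0x7.
P[3]: T = 0xE, S = E(K, T) = 0x3; 0xF ⊕ 0x3 = 0xC.
P[4]: T = 0xF, S = E(K, T) = 0x2; 0xE ⊕ 0x2 = 0xC.
P[5]: T = 0x0, S = E(K, T) = 0xD; 0x0 ⊕ 0xD = 0xD.
P[6]: T = 0x1, S = E(K, T) = 0xC; 0x7 ⊕ 0xC = 0xB.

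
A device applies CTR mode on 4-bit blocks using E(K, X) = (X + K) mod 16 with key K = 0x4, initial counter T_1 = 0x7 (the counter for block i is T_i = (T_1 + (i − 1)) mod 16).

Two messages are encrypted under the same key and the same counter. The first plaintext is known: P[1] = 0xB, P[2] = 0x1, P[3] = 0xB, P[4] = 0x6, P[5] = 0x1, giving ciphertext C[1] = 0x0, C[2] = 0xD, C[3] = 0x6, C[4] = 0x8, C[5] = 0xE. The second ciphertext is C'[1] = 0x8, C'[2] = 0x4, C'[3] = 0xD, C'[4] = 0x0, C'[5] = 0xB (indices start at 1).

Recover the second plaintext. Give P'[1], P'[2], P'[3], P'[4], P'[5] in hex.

In CTR with a reused counter, both messages share the same keystream S_i, so C_i ⊕ C'_i = P_i ⊕ P'_i and thus P'_i = P_i ⊕ C_i ⊕ C'_i.
P'[1]: 0xB ⊕ 0x0 ⊕ 0x8 = 0x3.
P'[2]: 0x1 ⊕ 0xD ⊕ 0x4 = 0x8.
P'[3]: 0xB ⊕ 0x6 ⊕ 0xD = 0x0.
P'[4]: 0x6 ⊕ 0x8 ⊕ 0x0 = 0xE.
P'[5]: 0x1 ⊕ 0xE ⊕ 0xB = 0x4.

P'[1] = 0x3, P'[2] = 0x8, P'[3] = 0x0, P'[4] = 0xE, P'[5] = 0x4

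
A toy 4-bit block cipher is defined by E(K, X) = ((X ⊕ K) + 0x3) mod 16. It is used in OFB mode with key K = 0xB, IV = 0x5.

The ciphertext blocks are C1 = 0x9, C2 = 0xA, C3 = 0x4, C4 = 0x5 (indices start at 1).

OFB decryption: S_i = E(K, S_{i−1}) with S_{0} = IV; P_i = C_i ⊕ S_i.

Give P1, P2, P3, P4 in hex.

P1 = 0x8, P2 = 0x7, P3 = 0xD, P4 = 0x0

P1: S = E(K, 0x5) = 0x1; 0x9 ⊕ 0x1 = 0x8.
P2: S = E(K, 0x1) = 0xD; 0xA ⊕ 0xD = 0x7.
P3: S = E(K, 0xD) = 0x9; 0x4 ⊕ 0x9 = 0xD.
P4: S = E(K, 0x9) = 0x5; 0x5 ⊕ 0x5 = 0x0.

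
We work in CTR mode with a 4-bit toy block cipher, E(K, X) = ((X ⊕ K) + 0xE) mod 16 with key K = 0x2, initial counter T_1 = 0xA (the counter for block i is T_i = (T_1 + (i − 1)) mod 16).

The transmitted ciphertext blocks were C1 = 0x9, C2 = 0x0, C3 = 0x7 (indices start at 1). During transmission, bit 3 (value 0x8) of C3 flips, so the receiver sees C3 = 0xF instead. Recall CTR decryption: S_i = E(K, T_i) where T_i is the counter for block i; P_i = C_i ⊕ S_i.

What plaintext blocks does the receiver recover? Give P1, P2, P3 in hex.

Only C3 changed, to 0xF. In CTR, a change in C_i flips the same bit in P_i only; the keystream is unaffected. Decrypting the received ciphertext:
P1: T = 0xA, S = E(K, T) = 0x6; 0x9 ⊕ 0x6 = 0xF.
P2: T = 0xB, S = E(K, T) = 0x7; 0x0 ⊕ 0x7 = 0x7.
P3: T = 0xC, S = E(K, T) = 0xC; 0xF ⊕ 0xC = 0x3.
Blocks that differ from the original plaintext: P3.

P1 = 0xF, P2 = 0x7, P3 = 0x3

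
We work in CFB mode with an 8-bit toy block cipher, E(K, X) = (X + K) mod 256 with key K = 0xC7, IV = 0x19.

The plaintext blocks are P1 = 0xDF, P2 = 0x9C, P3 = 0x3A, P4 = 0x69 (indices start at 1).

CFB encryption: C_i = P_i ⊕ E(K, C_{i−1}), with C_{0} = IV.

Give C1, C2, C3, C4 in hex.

C1: E(K, 0x19) = 0xE0; 0xDF ⊕ 0xE0 = 0x3F.
C2: E(K, 0x3F) = 0x06; 0x9C ⊕ 0x06 = 0x9A.
C3: E(K, 0x9A) = 0x61; 0x3A ⊕ 0x61 = 0x5B.
C4: E(K, 0x5B) = 0x22; 0x69 ⊕ 0x22 = 0x4B.

C1 = 0x3F, C2 = 0x9A, C3 = 0x5B, C4 = 0x4B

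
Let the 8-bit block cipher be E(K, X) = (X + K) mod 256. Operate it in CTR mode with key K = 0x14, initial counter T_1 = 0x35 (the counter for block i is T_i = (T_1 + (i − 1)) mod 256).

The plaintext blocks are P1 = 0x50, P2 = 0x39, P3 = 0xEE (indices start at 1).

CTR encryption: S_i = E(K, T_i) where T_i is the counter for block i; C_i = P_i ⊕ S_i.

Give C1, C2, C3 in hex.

C1 = 0x19, C2 = 0x73, C3 = 0xA5

C1: T = 0x35, S = E(K, T) = 0x49; 0x50 ⊕ 0x49 = 0x19.
C2: T = 0x36, S = E(K, T) = 0x4A; 0x39 ⊕ 0x4A = 0x73.
C3: T = 0x37, S = E(K, T) = 0x4B; 0xEE ⊕ 0x4B = 0xA5.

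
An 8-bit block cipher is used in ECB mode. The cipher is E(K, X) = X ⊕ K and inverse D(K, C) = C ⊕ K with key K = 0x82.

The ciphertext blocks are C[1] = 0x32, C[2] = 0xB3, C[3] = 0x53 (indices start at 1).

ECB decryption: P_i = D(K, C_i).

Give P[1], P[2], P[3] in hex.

P[1]: D(K, 0x32) = 0xB0.
P[2]: D(K, 0xB3) = 0x31.
P[3]: D(K, 0x53) = 0xD1.

P[1] = 0xB0, P[2] = 0x31, P[3] = 0xD1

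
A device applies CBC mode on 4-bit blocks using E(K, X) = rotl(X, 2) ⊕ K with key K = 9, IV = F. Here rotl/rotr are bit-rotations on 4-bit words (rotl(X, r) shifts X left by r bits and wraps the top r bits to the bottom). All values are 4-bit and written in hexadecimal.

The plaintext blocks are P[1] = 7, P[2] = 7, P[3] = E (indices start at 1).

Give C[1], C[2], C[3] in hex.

C[1] = B, C[2] = A, C[3] = 8

CBC encryption: C_i = E(K, P_i ⊕ C_{i−1}), with C_{0} = IV.
C[1]: P[1] ⊕ F = 8; E(K, 8) = B.
C[2]: P[2] ⊕ B = C; E(K, C) = A.
C[3]: P[3] ⊕ A = 4; E(K, 4) = 8.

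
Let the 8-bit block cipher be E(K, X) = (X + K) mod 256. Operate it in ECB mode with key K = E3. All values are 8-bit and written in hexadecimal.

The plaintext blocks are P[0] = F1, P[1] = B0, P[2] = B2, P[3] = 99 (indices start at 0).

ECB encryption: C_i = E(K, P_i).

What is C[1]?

C[1] = 93

C[1]: E(K, B0) = 93.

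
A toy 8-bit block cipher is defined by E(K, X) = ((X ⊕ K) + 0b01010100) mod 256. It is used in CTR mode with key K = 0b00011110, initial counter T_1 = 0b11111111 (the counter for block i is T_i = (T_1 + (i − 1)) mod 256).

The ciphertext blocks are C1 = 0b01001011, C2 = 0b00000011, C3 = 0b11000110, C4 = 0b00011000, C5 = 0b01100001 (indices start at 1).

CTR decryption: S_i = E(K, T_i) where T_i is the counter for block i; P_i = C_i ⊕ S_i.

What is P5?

P5: T = 0b00000011, S = E(K, T) = 0b01110001; 0b01100001 ⊕ 0b01110001 = 0b00010000.

P5 = 0b00010000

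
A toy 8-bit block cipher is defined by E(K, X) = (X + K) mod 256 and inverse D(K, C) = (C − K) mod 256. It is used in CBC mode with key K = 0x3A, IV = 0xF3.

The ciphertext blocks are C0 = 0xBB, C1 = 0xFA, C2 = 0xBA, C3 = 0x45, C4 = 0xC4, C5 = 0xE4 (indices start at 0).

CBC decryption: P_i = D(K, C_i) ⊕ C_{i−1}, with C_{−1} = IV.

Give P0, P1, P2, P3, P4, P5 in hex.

P0 = 0x72, P1 = 0x7B, P2 = 0x7A, P3 = 0xB1, P4 = 0xCF, P5 = 0x6E

P0: D(K, 0xBB) = 0x81; 0x81 ⊕ 0xF3 = 0x72.
P1: D(K, 0xFA) = 0xC0; 0xC0 ⊕ 0xBB = 0x7B.
P2: D(K, 0xBA) = 0x80; 0x80 ⊕ 0xFA = 0x7A.
P3: D(K, 0x45) = 0x0B; 0x0B ⊕ 0xBA = 0xB1.
P4: D(K, 0xC4) = 0x8A; 0x8A ⊕ 0x45 = 0xCF.
P5: D(K, 0xE4) = 0xAA; 0xAA ⊕ 0xC4 = 0x6E.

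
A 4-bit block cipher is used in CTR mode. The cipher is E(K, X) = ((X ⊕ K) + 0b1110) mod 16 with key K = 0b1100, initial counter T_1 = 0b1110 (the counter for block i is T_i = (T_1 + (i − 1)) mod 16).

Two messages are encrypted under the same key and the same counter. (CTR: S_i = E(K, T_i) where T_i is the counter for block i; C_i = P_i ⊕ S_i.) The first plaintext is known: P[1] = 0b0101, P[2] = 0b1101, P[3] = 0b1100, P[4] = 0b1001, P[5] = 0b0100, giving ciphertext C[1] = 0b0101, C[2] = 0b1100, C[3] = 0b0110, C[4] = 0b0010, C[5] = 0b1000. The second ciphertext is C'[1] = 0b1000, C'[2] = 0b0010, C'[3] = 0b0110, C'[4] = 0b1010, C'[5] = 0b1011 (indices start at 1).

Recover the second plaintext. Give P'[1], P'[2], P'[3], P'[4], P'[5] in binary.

In CTR with a reused counter, both messages share the same keystream S_i, so C_i ⊕ C'_i = P_i ⊕ P'_i and thus P'_i = P_i ⊕ C_i ⊕ C'_i.
P'[1]: 0b0101 ⊕ 0b0101 ⊕ 0b1000 = 0b1000.
P'[2]: 0b1101 ⊕ 0b1100 ⊕ 0b0010 = 0b0011.
P'[3]: 0b1100 ⊕ 0b0110 ⊕ 0b0110 = 0b1100.
P'[4]: 0b1001 ⊕ 0b0010 ⊕ 0b1010 = 0b0001.
P'[5]: 0b0100 ⊕ 0b1000 ⊕ 0b1011 = 0b0111.

P'[1] = 0b1000, P'[2] = 0b0011, P'[3] = 0b1100, P'[4] = 0b0001, P'[5] = 0b0111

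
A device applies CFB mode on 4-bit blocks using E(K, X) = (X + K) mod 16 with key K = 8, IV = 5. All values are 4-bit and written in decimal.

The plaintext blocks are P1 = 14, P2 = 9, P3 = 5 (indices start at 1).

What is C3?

C3 = 15

CFB encryption: C_i = P_i ⊕ E(K, C_{i−1}), with C_{0} = IV.
C1: E(K, 5) = 13; 14 ⊕ 13 = 3.
C2: E(K, 3) = 11; 9 ⊕ 11 = 2.
C3: E(K, 2) = 10; 5 ⊕ 10 = 15.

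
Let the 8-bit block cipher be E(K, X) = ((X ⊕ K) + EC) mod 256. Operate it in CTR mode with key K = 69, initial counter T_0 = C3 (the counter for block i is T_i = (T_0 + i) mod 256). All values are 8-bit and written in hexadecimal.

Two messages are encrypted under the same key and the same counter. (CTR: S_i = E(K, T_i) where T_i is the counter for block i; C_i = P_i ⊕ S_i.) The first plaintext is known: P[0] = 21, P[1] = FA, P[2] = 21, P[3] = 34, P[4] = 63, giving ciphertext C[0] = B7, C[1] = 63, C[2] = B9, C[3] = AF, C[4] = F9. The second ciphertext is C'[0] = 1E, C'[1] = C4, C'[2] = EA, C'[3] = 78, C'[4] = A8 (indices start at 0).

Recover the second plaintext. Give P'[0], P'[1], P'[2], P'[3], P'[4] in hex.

P'[0] = 88, P'[1] = 5D, P'[2] = 72, P'[3] = E3, P'[4] = 32

In CTR with a reused counter, both messages share the same keystream S_i, so C_i ⊕ C'_i = P_i ⊕ P'_i and thus P'_i = P_i ⊕ C_i ⊕ C'_i.
P'[0]: 21 ⊕ B7 ⊕ 1E = 88.
P'[1]: FA ⊕ 63 ⊕ C4 = 5D.
P'[2]: 21 ⊕ B9 ⊕ EA = 72.
P'[3]: 34 ⊕ AF ⊕ 78 = E3.
P'[4]: 63 ⊕ F9 ⊕ A8 = 32.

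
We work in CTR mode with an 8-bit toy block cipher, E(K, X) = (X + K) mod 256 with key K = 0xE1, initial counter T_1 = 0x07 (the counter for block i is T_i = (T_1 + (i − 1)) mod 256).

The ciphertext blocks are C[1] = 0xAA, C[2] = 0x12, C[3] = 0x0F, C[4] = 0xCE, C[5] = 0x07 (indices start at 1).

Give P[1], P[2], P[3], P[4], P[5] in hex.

P[1] = 0x42, P[2] = 0xFB, P[3] = 0xE5, P[4] = 0x25, P[5] = 0xEB

CTR decryption: S_i = E(K, T_i) where T_i is the counter for block i; P_i = C_i ⊕ S_i.
P[1]: T = 0x07, S = E(K, T) = 0xE8; 0xAA ⊕ 0xE8 = 0x42.
P[2]: T = 0x08, S = E(K, T) = 0xE9; 0x12 ⊕ 0xE9 = 0xFB.
P[3]: T = 0x09, S = E(K, T) = 0xEA; 0x0F ⊕ 0xEA = 0xE5.
P[4]: T = 0x0A, S = E(K, T) = 0xEB; 0xCE ⊕ 0xEB = 0x25.
P[5]: T = 0x0B, S = E(K, T) = 0xEC; 0x07 ⊕ 0xEC = 0xEB.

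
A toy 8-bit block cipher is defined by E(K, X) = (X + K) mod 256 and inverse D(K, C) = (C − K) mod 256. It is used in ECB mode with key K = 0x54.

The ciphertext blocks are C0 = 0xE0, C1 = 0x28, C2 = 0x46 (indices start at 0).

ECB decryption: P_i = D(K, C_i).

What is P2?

P2 = 0xF2

P2: D(K, 0x46) = 0xF2.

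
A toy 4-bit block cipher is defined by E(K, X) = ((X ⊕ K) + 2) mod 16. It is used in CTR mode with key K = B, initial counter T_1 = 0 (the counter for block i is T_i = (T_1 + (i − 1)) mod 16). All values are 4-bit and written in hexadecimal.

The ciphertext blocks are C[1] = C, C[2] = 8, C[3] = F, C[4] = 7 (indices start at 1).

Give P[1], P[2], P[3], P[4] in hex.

P[1] = 1, P[2] = 4, P[3] = 4, P[4] = D

CTR decryption: S_i = E(K, T_i) where T_i is the counter for block i; P_i = C_i ⊕ S_i.
P[1]: T = 0, S = E(K, T) = D; C ⊕ D = 1.
P[2]: T = 1, S = E(K, T) = C; 8 ⊕ C = 4.
P[3]: T = 2, S = E(K, T) = B; F ⊕ B = 4.
P[4]: T = 3, S = E(K, T) = A; 7 ⊕ A = D.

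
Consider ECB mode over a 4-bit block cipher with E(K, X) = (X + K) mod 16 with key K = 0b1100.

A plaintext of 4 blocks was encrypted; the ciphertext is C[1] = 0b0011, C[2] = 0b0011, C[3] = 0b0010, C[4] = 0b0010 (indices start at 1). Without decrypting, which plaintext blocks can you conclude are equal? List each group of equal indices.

ECB encrypts each block independently with the same key, so equal ciphertext blocks imply equal plaintext blocks.
C[1] = C[2] = 0b0011, so P[1] = P[2].
C[3] = C[4] = 0b0010, so P[3] = P[4].

P[1] = P[2]; P[3] = P[4]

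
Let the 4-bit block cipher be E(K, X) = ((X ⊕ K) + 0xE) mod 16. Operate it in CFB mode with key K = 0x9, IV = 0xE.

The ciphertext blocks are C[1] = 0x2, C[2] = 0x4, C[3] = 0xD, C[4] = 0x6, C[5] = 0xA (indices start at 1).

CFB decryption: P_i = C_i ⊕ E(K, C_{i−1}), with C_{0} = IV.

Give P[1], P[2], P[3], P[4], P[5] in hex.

P[1]: E(K, 0xE) = 0x5; 0x2 ⊕ 0x5 = 0x7.
P[2]: E(K, 0x2) = 0x9; 0x4 ⊕ 0x9 = 0xD.
P[3]: E(K, 0x4) = 0xB; 0xD ⊕ 0xB = 0x6.
P[4]: E(K, 0xD) = 0x2; 0x6 ⊕ 0x2 = 0x4.
P[5]: E(K, 0x6) = 0xD; 0xA ⊕ 0xD = 0x7.

P[1] = 0x7, P[2] = 0xD, P[3] = 0x6, P[4] = 0x4, P[5] = 0x7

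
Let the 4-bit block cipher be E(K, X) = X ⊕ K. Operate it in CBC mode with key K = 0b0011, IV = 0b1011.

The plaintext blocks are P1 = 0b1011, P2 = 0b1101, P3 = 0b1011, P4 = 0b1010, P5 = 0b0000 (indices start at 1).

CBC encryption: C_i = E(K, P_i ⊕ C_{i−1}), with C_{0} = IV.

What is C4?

C1: P1 ⊕ 0b1011 = 0b0000; E(K, 0b0000) = 0b0011.
C2: P2 ⊕ 0b0011 = 0b1110; E(K, 0b1110) = 0b1101.
C3: P3 ⊕ 0b1101 = 0b0110; E(K, 0b0110) = 0b0101.
C4: P4 ⊕ 0b0101 = 0b1111; E(K, 0b1111) = 0b1100.

C4 = 0b1100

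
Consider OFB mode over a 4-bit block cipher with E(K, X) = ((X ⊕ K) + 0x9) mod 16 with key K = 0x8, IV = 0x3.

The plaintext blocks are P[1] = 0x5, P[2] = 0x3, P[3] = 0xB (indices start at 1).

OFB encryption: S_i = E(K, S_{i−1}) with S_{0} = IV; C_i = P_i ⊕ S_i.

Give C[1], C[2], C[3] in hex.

C[1]: S = E(K, 0x3) = 0x4; 0x5 ⊕ 0x4 = 0x1.
C[2]: S = E(K, 0x4) = 0x5; 0x3 ⊕ 0x5 = 0x6.
C[3]: S = E(K, 0x5) = 0x6; 0xB ⊕ 0x6 = 0xD.

C[1] = 0x1, C[2] = 0x6, C[3] = 0xD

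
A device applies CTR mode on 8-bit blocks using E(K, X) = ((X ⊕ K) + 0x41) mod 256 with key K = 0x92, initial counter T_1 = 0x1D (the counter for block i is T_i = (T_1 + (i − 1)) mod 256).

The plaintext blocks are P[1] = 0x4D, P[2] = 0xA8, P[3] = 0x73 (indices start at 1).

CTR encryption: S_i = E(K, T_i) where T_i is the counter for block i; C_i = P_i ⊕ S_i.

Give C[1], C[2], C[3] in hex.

C[1] = 0x9D, C[2] = 0x65, C[3] = 0xBD

C[1]: T = 0x1D, S = E(K, T) = 0xD0; 0x4D ⊕ 0xD0 = 0x9D.
C[2]: T = 0x1E, S = E(K, T) = 0xCD; 0xA8 ⊕ 0xCD = 0x65.
C[3]: T = 0x1F, S = E(K, T) = 0xCE; 0x73 ⊕ 0xCE = 0xBD.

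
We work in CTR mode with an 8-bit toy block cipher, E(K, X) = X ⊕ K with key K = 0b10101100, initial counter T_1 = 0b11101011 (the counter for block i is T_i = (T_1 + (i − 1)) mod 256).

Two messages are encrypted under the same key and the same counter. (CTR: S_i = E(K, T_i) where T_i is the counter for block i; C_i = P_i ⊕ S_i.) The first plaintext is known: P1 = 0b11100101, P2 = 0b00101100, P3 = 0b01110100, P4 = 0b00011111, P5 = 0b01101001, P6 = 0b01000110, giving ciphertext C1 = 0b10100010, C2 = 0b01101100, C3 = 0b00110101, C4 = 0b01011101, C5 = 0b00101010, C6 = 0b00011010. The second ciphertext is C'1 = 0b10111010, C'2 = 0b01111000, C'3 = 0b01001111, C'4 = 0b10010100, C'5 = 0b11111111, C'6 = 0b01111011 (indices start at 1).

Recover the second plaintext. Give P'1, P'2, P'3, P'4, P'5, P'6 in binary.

P'1 = 0b11111101, P'2 = 0b00111000, P'3 = 0b00001110, P'4 = 0b11010110, P'5 = 0b10111100, P'6 = 0b00100111

In CTR with a reused counter, both messages share the same keystream S_i, so C_i ⊕ C'_i = P_i ⊕ P'_i and thus P'_i = P_i ⊕ C_i ⊕ C'_i.
P'1: 0b11100101 ⊕ 0b10100010 ⊕ 0b10111010 = 0b11111101.
P'2: 0b00101100 ⊕ 0b01101100 ⊕ 0b01111000 = 0b00111000.
P'3: 0b01110100 ⊕ 0b00110101 ⊕ 0b01001111 = 0b00001110.
P'4: 0b00011111 ⊕ 0b01011101 ⊕ 0b10010100 = 0b11010110.
P'5: 0b01101001 ⊕ 0b00101010 ⊕ 0b11111111 = 0b10111100.
P'6: 0b01000110 ⊕ 0b00011010 ⊕ 0b01111011 = 0b00100111.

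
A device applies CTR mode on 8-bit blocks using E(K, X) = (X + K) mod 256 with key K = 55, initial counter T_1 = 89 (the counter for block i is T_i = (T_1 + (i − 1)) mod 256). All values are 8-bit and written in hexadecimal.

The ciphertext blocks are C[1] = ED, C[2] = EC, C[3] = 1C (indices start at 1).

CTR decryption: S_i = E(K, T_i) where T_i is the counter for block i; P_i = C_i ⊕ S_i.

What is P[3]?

P[3] = FC

P[3]: T = 8B, S = E(K, T) = E0; 1C ⊕ E0 = FC.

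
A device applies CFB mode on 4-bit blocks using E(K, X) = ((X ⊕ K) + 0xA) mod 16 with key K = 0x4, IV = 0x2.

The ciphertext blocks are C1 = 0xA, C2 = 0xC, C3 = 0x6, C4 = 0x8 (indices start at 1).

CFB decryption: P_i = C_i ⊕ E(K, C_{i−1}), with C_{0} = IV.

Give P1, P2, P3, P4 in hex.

P1 = 0xA, P2 = 0x4, P3 = 0x4, P4 = 0x4

P1: E(K, 0x2) = 0x0; 0xA ⊕ 0x0 = 0xA.
P2: E(K, 0xA) = 0x8; 0xC ⊕ 0x8 = 0x4.
P3: E(K, 0xC) = 0x2; 0x6 ⊕ 0x2 = 0x4.
P4: E(K, 0x6) = 0xC; 0x8 ⊕ 0xC = 0x4.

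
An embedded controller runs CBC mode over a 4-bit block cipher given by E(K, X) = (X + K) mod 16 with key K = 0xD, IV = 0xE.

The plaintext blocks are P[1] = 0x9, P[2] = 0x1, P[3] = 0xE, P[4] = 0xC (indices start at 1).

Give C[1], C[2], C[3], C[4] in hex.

CBC encryption: C_i = E(K, P_i ⊕ C_{i−1}), with C_{0} = IV.
C[1]: P[1] ⊕ 0xE = 0x7; E(K, 0x7) = 0x4.
C[2]: P[2] ⊕ 0x4 = 0x5; E(K, 0x5) = 0x2.
C[3]: P[3] ⊕ 0x2 = 0xC; E(K, 0xC) = 0x9.
C[4]: P[4] ⊕ 0x9 = 0x5; E(K, 0x5) = 0x2.

C[1] = 0x4, C[2] = 0x2, C[3] = 0x9, C[4] = 0x2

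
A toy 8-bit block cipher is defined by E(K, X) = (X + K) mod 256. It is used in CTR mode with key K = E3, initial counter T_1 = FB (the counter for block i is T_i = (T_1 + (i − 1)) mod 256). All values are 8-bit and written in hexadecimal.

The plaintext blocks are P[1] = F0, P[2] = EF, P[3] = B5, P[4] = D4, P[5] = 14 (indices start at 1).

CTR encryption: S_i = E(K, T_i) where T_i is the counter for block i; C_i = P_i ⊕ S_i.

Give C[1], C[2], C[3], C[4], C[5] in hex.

C[1] = 2E, C[2] = 30, C[3] = 55, C[4] = 35, C[5] = F6

C[1]: T = FB, S = E(K, T) = DE; F0 ⊕ DE = 2E.
C[2]: T = FC, S = E(K, T) = DF; EF ⊕ DF = 30.
C[3]: T = FD, S = E(K, T) = E0; B5 ⊕ E0 = 55.
C[4]: T = FE, S = E(K, T) = E1; D4 ⊕ E1 = 35.
C[5]: T = FF, S = E(K, T) = E2; 14 ⊕ E2 = F6.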